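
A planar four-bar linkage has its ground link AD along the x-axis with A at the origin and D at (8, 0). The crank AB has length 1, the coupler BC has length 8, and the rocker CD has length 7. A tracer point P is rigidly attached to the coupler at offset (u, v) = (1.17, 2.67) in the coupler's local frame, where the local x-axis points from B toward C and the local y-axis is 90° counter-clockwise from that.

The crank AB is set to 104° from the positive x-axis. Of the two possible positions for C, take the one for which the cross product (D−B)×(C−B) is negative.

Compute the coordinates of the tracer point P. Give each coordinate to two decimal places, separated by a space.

A=(0,0), D=(8.00,0)
B = A + 1.00·(cos104°, sin104°) = (-0.2419, 0.9703)
|BD| = 8.2988
circle(B,8.00) ∩ circle(D,7.00): a=5.0532, h=6.2021
  candidates: C₊=(5.5017,6.5390) cross=51.470; C₋=(4.0514,-5.7800) cross=-51.470
  mode - wants cross < 0 → take C=(4.0514,-5.7800) (cross=-51.470)
ex = (C−B)/|BC| = (0.5367,-0.8438); ey = (0.8438,0.5367)
P = B + 1.17·ex + 2.67·ey = (2.6389,1.4160)

2.64 1.42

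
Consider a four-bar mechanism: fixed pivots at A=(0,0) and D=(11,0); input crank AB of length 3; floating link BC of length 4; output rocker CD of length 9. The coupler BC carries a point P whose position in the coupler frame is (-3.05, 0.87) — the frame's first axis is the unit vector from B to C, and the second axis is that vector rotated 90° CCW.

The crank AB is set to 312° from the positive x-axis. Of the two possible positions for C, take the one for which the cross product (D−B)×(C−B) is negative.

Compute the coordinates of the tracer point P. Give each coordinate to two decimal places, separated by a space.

1.22 0.84

A=(0,0), D=(11.00,0)
B = A + 3.00·(cos312°, sin312°) = (2.0074, -2.2294)
|BD| = 9.2648
circle(B,4.00) ∩ circle(D,9.00): a=1.1245, h=3.8387
  candidates: C₊=(2.1752,1.7670) cross=35.565; C₋=(4.0226,-5.6847) cross=-35.565
  mode - wants cross < 0 → take C=(4.0226,-5.6847) (cross=-35.565)
ex = (C−B)/|BC| = (0.5038,-0.8638); ey = (0.8638,0.5038)
P = B + -3.05·ex + 0.87·ey = (1.2223,0.8435)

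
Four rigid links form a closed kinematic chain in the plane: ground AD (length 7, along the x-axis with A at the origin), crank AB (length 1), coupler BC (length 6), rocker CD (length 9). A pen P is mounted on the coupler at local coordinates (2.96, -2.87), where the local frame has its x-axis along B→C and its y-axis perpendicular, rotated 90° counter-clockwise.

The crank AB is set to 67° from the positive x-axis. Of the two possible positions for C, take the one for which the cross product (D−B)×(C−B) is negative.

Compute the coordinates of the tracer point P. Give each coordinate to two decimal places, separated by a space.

A=(0,0), D=(7.00,0)
B = A + 1.00·(cos67°, sin67°) = (0.3907, 0.9205)
|BD| = 6.6731
circle(B,6.00) ∩ circle(D,9.00): a=-0.0352, h=5.9999
  candidates: C₊=(1.1835,6.8679) cross=40.038; C₋=(-0.4718,-5.0172) cross=-40.038
  mode - wants cross < 0 → take C=(-0.4718,-5.0172) (cross=-40.038)
ex = (C−B)/|BC| = (-0.1438,-0.9896); ey = (0.9896,-0.1438)
P = B + 2.96·ex + -2.87·ey = (-2.8750,-1.5962)

-2.87 -1.60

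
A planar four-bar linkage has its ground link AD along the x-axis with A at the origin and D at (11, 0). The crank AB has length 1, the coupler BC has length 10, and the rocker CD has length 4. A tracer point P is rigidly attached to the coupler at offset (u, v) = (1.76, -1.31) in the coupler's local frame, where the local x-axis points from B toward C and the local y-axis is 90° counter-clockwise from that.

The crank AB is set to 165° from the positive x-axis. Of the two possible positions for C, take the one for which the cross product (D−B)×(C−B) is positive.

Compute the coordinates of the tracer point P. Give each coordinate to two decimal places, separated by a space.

1.10 -0.48

A=(0,0), D=(11.00,0)
B = A + 1.00·(cos165°, sin165°) = (-0.9659, 0.2588)
|BD| = 11.9687
circle(B,10.00) ∩ circle(D,4.00): a=9.4935, h=3.1422
  candidates: C₊=(8.5933,3.1950) cross=37.608; C₋=(8.4574,-3.0879) cross=-37.608
  mode + wants cross > 0 → take C=(8.5933,3.1950) (cross=37.608)
ex = (C−B)/|BC| = (0.9559,0.2936); ey = (-0.2936,0.9559)
P = B + 1.76·ex + -1.31·ey = (1.1011,-0.4767)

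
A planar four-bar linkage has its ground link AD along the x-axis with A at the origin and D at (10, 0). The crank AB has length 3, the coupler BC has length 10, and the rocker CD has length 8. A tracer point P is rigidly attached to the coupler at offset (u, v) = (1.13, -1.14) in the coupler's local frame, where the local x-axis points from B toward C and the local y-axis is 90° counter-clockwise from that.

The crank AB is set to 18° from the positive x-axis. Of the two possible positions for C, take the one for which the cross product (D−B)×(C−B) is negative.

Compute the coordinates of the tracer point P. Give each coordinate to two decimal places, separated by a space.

A=(0,0), D=(10.00,0)
B = A + 3.00·(cos18°, sin18°) = (2.8532, 0.9271)
|BD| = 7.2067
circle(B,10.00) ∩ circle(D,8.00): a=6.1010, h=7.9232
  candidates: C₊=(9.9227,7.9996) cross=57.100; C₋=(7.8843,-7.7152) cross=-57.100
  mode - wants cross < 0 → take C=(7.8843,-7.7152) (cross=-57.100)
ex = (C−B)/|BC| = (0.5031,-0.8642); ey = (0.8642,0.5031)
P = B + 1.13·ex + -1.14·ey = (2.4365,-0.6231)

2.44 -0.62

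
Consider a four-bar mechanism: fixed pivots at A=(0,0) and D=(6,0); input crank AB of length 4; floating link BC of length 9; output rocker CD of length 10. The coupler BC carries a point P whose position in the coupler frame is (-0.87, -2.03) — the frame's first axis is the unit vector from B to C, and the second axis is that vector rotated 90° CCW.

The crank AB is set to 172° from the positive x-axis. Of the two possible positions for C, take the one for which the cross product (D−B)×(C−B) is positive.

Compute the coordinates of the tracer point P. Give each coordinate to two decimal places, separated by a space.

A=(0,0), D=(6.00,0)
B = A + 4.00·(cos172°, sin172°) = (-3.9611, 0.5567)
|BD| = 9.9766
circle(B,9.00) ∩ circle(D,10.00): a=4.0361, h=8.0443
  candidates: C₊=(0.5176,8.3632) cross=80.254; C₋=(-0.3801,-7.7002) cross=-80.254
  mode + wants cross > 0 → take C=(0.5176,8.3632) (cross=80.254)
ex = (C−B)/|BC| = (0.4976,0.8674); ey = (-0.8674,0.4976)
P = B + -0.87·ex + -2.03·ey = (-2.6332,-1.2081)

-2.63 -1.21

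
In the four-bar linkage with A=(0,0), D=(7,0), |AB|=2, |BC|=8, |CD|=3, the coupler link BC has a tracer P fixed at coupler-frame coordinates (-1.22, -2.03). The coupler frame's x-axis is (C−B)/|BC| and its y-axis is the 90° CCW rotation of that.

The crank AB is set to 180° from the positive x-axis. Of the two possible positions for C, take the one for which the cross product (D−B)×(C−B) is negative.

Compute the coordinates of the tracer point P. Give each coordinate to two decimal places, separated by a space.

-3.82 -1.52

A=(0,0), D=(7.00,0)
B = A + 2.00·(cos180°, sin180°) = (-2.0000, 0.0000)
|BD| = 9.0000
circle(B,8.00) ∩ circle(D,3.00): a=7.5556, h=2.6294
  candidates: C₊=(5.5556,2.6294) cross=23.664; C₋=(5.5556,-2.6294) cross=-23.664
  mode - wants cross < 0 → take C=(5.5556,-2.6294) (cross=-23.664)
ex = (C−B)/|BC| = (0.9444,-0.3287); ey = (0.3287,0.9444)
P = B + -1.22·ex + -2.03·ey = (-3.8194,-1.5162)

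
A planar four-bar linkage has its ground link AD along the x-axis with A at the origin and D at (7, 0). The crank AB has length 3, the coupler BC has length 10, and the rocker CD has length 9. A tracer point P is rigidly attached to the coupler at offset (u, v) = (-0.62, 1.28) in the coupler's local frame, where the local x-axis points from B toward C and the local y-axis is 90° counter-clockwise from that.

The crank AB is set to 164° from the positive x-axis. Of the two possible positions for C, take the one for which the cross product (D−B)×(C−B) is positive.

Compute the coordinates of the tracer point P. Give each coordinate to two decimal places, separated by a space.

-4.26 1.20

A=(0,0), D=(7.00,0)
B = A + 3.00·(cos164°, sin164°) = (-2.8838, 0.8269)
|BD| = 9.9183
circle(B,10.00) ∩ circle(D,9.00): a=5.9170, h=8.0616
  candidates: C₊=(3.6847,8.3671) cross=79.957; C₋=(2.3405,-7.6999) cross=-79.957
  mode + wants cross > 0 → take C=(3.6847,8.3671) (cross=79.957)
ex = (C−B)/|BC| = (0.6568,0.7540); ey = (-0.7540,0.6568)
P = B + -0.62·ex + 1.28·ey = (-4.2562,1.2002)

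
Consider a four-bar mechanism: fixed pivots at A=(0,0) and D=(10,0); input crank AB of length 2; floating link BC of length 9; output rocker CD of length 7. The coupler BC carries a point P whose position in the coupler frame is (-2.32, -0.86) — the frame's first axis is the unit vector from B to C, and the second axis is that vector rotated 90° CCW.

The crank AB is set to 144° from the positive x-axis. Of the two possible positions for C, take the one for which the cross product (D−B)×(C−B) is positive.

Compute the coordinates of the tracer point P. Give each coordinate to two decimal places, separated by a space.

A=(0,0), D=(10.00,0)
B = A + 2.00·(cos144°, sin144°) = (-1.6180, 1.1756)
|BD| = 11.6774
circle(B,9.00) ∩ circle(D,7.00): a=7.2089, h=5.3882
  candidates: C₊=(6.0966,5.8107) cross=62.920; C₋=(5.0118,-4.9110) cross=-62.920
  mode + wants cross > 0 → take C=(6.0966,5.8107) (cross=62.920)
ex = (C−B)/|BC| = (0.8572,0.5150); ey = (-0.5150,0.8572)
P = B + -2.32·ex + -0.86·ey = (-3.1638,-0.7564)

-3.16 -0.76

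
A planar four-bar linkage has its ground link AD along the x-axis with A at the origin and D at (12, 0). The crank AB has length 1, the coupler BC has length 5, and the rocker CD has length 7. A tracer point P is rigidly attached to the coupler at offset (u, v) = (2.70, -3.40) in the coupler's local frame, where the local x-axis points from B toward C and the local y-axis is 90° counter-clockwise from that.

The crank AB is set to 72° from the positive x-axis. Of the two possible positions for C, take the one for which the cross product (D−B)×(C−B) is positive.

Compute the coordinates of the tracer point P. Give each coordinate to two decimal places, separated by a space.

A=(0,0), D=(12.00,0)
B = A + 1.00·(cos72°, sin72°) = (0.3090, 0.9511)
|BD| = 11.7296
circle(B,5.00) ∩ circle(D,7.00): a=4.8417, h=1.2480
  candidates: C₊=(5.2360,1.8024) cross=14.638; C₋=(5.0336,-0.6854) cross=-14.638
  mode + wants cross > 0 → take C=(5.2360,1.8024) (cross=14.638)
ex = (C−B)/|BC| = (0.9854,0.1703); ey = (-0.1703,0.9854)
P = B + 2.70·ex + -3.40·ey = (3.5485,-1.9396)

3.55 -1.94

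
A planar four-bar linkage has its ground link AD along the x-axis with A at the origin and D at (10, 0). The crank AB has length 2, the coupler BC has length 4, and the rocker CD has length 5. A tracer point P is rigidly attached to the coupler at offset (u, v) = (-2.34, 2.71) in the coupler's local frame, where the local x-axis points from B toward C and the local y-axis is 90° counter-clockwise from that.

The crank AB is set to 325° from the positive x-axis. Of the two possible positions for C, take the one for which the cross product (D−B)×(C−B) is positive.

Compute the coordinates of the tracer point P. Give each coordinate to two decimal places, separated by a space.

-1.76 -0.01

A=(0,0), D=(10.00,0)
B = A + 2.00·(cos325°, sin325°) = (1.6383, -1.1472)
|BD| = 8.4400
circle(B,4.00) ∩ circle(D,5.00): a=3.6868, h=1.5515
  candidates: C₊=(5.0800,0.8911) cross=13.095; C₋=(5.5018,-2.1832) cross=-13.095
  mode + wants cross > 0 → take C=(5.0800,0.8911) (cross=13.095)
ex = (C−B)/|BC| = (0.8604,0.5096); ey = (-0.5096,0.8604)
P = B + -2.34·ex + 2.71·ey = (-1.7560,-0.0077)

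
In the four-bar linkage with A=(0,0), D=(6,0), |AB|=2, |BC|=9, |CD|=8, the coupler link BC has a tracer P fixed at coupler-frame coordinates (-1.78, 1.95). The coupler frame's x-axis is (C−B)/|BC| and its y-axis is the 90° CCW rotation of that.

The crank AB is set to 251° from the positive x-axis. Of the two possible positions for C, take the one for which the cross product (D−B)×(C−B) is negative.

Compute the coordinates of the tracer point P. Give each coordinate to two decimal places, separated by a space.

-0.63 0.75

A=(0,0), D=(6.00,0)
B = A + 2.00·(cos251°, sin251°) = (-0.6511, -1.8910)
|BD| = 6.9147
circle(B,9.00) ∩ circle(D,8.00): a=4.6866, h=7.6835
  candidates: C₊=(1.7556,6.7812) cross=53.129; C₋=(5.9581,-7.9999) cross=-53.129
  mode - wants cross < 0 → take C=(5.9581,-7.9999) (cross=-53.129)
ex = (C−B)/|BC| = (0.7344,-0.6788); ey = (0.6788,0.7344)
P = B + -1.78·ex + 1.95·ey = (-0.6347,0.7492)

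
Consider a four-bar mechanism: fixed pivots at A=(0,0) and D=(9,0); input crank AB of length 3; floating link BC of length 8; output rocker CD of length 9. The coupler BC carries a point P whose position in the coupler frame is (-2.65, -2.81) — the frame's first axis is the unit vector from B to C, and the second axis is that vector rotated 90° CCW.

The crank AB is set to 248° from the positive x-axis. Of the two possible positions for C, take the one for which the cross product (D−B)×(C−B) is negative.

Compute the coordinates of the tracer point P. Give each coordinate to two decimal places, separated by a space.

-4.97 -3.17

A=(0,0), D=(9.00,0)
B = A + 3.00·(cos248°, sin248°) = (-1.1238, -2.7816)
|BD| = 10.4990
circle(B,8.00) ∩ circle(D,9.00): a=4.4399, h=6.6549
  candidates: C₊=(1.3943,4.8118) cross=69.869; C₋=(4.9205,-8.0223) cross=-69.869
  mode - wants cross < 0 → take C=(4.9205,-8.0223) (cross=-69.869)
ex = (C−B)/|BC| = (0.7555,-0.6551); ey = (0.6551,0.7555)
P = B + -2.65·ex + -2.81·ey = (-4.9668,-3.1686)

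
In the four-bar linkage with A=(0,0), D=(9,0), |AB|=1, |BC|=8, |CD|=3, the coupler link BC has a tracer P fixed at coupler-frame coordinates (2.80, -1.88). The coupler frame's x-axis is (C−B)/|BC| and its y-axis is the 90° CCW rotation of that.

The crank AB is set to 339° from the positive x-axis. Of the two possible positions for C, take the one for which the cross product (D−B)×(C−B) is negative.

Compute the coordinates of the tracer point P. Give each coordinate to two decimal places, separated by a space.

2.97 -3.05

A=(0,0), D=(9.00,0)
B = A + 1.00·(cos339°, sin339°) = (0.9336, -0.3584)
|BD| = 8.0744
circle(B,8.00) ∩ circle(D,3.00): a=7.4430, h=2.9328
  candidates: C₊=(8.2391,2.9019) cross=23.681; C₋=(8.4994,-2.9579) cross=-23.681
  mode - wants cross < 0 → take C=(8.4994,-2.9579) (cross=-23.681)
ex = (C−B)/|BC| = (0.9457,-0.3249); ey = (0.3249,0.9457)
P = B + 2.80·ex + -1.88·ey = (2.9707,-3.0462)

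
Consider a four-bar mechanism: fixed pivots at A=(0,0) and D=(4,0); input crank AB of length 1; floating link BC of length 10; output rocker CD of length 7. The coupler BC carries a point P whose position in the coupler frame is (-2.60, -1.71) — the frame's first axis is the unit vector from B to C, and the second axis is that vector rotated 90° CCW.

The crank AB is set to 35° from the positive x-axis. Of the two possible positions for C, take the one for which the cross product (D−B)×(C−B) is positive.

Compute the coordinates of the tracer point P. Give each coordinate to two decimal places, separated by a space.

A=(0,0), D=(4.00,0)
B = A + 1.00·(cos35°, sin35°) = (0.8192, 0.5736)
|BD| = 3.2321
circle(B,10.00) ∩ circle(D,7.00): a=9.5056, h=3.1055
  candidates: C₊=(10.7249,1.9430) cross=10.038; C₋=(9.6227,-4.1695) cross=-10.038
  mode + wants cross > 0 → take C=(10.7249,1.9430) (cross=10.038)
ex = (C−B)/|BC| = (0.9906,0.1369); ey = (-0.1369,0.9906)
P = B + -2.60·ex + -1.71·ey = (-1.5222,-1.4764)

-1.52 -1.48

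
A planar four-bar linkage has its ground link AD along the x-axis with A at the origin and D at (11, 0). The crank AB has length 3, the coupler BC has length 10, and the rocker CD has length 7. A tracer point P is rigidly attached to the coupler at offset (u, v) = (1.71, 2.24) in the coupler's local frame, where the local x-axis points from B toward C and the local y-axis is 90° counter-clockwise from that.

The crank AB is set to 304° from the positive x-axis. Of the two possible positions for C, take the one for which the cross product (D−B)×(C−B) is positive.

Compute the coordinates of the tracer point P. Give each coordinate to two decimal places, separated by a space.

0.75 0.17

A=(0,0), D=(11.00,0)
B = A + 3.00·(cos304°, sin304°) = (1.6776, -2.4871)
|BD| = 9.6485
circle(B,10.00) ∩ circle(D,7.00): a=7.4671, h=6.6514
  candidates: C₊=(7.1778,5.8644) cross=64.176; C₋=(10.6069,-6.9890) cross=-64.176
  mode + wants cross > 0 → take C=(7.1778,5.8644) (cross=64.176)
ex = (C−B)/|BC| = (0.5500,0.8351); ey = (-0.8351,0.5500)
P = B + 1.71·ex + 2.24·ey = (0.7474,0.1730)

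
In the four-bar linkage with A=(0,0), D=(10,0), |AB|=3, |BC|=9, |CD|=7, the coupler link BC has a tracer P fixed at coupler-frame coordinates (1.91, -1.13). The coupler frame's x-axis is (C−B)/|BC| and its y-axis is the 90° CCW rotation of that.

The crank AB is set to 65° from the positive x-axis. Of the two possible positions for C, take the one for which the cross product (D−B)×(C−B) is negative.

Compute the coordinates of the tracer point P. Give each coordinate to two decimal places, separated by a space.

1.14 0.50

A=(0,0), D=(10.00,0)
B = A + 3.00·(cos65°, sin65°) = (1.2679, 2.7189)
|BD| = 9.1456
circle(B,9.00) ∩ circle(D,7.00): a=6.3223, h=6.4054
  candidates: C₊=(9.2086,6.9551) cross=58.581; C₋=(5.4000,-5.2764) cross=-58.581
  mode - wants cross < 0 → take C=(5.4000,-5.2764) (cross=-58.581)
ex = (C−B)/|BC| = (0.4591,-0.8884); ey = (0.8884,0.4591)
P = B + 1.91·ex + -1.13·ey = (1.1409,0.5033)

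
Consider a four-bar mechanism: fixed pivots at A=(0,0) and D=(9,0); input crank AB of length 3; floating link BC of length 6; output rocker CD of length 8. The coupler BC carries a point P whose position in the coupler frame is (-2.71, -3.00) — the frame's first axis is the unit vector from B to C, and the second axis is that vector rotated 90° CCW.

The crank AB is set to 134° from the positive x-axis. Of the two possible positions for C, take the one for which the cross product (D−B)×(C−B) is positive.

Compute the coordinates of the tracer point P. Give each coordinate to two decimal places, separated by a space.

-2.81 -1.82

A=(0,0), D=(9.00,0)
B = A + 3.00·(cos134°, sin134°) = (-2.0840, 2.1580)
|BD| = 11.2921
circle(B,6.00) ∩ circle(D,8.00): a=4.4062, h=4.0725
  candidates: C₊=(3.0193,5.3134) cross=45.987; C₋=(1.4628,-2.6815) cross=-45.987
  mode + wants cross > 0 → take C=(3.0193,5.3134) (cross=45.987)
ex = (C−B)/|BC| = (0.8506,0.5259); ey = (-0.5259,0.8506)
P = B + -2.71·ex + -3.00·ey = (-2.8113,-1.8188)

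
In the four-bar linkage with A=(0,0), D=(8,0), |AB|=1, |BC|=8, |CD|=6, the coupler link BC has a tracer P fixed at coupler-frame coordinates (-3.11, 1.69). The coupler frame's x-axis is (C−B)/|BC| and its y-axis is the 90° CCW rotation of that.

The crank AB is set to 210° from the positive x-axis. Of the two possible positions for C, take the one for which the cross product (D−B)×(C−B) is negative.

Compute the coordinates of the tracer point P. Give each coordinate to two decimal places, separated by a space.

-2.28 2.75

A=(0,0), D=(8.00,0)
B = A + 1.00·(cos210°, sin210°) = (-0.8660, -0.5000)
|BD| = 8.8801
circle(B,8.00) ∩ circle(D,6.00): a=6.0166, h=5.2726
  candidates: C₊=(4.8442,5.1030) cross=46.821; C₋=(5.4379,-5.4255) cross=-46.821
  mode - wants cross < 0 → take C=(5.4379,-5.4255) (cross=-46.821)
ex = (C−B)/|BC| = (0.7880,-0.6157); ey = (0.6157,0.7880)
P = B + -3.11·ex + 1.69·ey = (-2.2762,2.7465)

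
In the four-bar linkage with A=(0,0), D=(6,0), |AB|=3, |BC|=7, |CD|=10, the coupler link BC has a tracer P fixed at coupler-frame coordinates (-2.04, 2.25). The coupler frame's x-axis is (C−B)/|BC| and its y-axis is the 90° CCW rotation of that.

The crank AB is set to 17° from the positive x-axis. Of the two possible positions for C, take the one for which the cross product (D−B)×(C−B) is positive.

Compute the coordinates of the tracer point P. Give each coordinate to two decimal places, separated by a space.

2.83 -2.16

A=(0,0), D=(6.00,0)
B = A + 3.00·(cos17°, sin17°) = (2.8689, 0.8771)
|BD| = 3.2516
circle(B,7.00) ∩ circle(D,10.00): a=-6.2164, h=3.2181
  candidates: C₊=(-2.2490,5.6528) cross=10.464; C₋=(-3.9851,-0.5448) cross=-10.464
  mode + wants cross > 0 → take C=(-2.2490,5.6528) (cross=10.464)
ex = (C−B)/|BC| = (-0.7311,0.6822); ey = (-0.6822,-0.7311)
P = B + -2.04·ex + 2.25·ey = (2.8254,-2.1597)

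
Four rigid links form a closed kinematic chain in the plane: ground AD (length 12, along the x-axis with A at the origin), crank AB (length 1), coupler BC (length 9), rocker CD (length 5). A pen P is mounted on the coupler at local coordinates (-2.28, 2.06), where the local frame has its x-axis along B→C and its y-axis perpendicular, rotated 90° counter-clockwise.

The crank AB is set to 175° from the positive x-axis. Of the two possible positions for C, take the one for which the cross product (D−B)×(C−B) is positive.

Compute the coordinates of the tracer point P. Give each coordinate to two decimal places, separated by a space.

-3.75 1.46

A=(0,0), D=(12.00,0)
B = A + 1.00·(cos175°, sin175°) = (-0.9962, 0.0872)
|BD| = 12.9965
circle(B,9.00) ∩ circle(D,5.00): a=8.6527, h=2.4761
  candidates: C₊=(7.6729,2.5052) cross=32.181; C₋=(7.6397,-2.4470) cross=-32.181
  mode + wants cross > 0 → take C=(7.6729,2.5052) (cross=32.181)
ex = (C−B)/|BC| = (0.9632,0.2687); ey = (-0.2687,0.9632)
P = B + -2.28·ex + 2.06·ey = (-3.7458,1.4588)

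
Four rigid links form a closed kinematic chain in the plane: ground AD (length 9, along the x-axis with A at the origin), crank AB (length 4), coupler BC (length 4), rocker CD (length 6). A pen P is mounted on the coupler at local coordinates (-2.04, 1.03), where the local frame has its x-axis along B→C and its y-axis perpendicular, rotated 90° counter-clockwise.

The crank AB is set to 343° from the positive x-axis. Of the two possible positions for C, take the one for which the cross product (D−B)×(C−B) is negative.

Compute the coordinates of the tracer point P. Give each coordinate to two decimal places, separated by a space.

A=(0,0), D=(9.00,0)
B = A + 4.00·(cos343°, sin343°) = (3.8252, -1.1695)
|BD| = 5.3053
circle(B,4.00) ∩ circle(D,6.00): a=0.7677, h=3.9256
  candidates: C₊=(3.7087,2.8288) cross=20.827; C₋=(5.4394,-4.8293) cross=-20.827
  mode - wants cross < 0 → take C=(5.4394,-4.8293) (cross=-20.827)
ex = (C−B)/|BC| = (0.4036,-0.9150); ey = (0.9150,0.4036)
P = B + -2.04·ex + 1.03·ey = (3.9444,1.1127)

3.94 1.11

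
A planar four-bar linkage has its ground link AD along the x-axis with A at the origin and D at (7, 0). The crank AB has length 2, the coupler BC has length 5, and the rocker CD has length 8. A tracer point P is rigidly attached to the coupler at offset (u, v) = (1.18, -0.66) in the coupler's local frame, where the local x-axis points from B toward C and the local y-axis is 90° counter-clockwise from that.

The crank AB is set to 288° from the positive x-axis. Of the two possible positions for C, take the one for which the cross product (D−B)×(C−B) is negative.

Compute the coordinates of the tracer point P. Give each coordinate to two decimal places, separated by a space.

A=(0,0), D=(7.00,0)
B = A + 2.00·(cos288°, sin288°) = (0.6180, -1.9021)
|BD| = 6.6594
circle(B,5.00) ∩ circle(D,8.00): a=0.4015, h=4.9839
  candidates: C₊=(-0.4207,2.9888) cross=33.189; C₋=(2.4263,-6.5637) cross=-33.189
  mode - wants cross < 0 → take C=(2.4263,-6.5637) (cross=-33.189)
ex = (C−B)/|BC| = (0.3617,-0.9323); ey = (0.9323,0.3617)
P = B + 1.18·ex + -0.66·ey = (0.4295,-3.2409)

0.43 -3.24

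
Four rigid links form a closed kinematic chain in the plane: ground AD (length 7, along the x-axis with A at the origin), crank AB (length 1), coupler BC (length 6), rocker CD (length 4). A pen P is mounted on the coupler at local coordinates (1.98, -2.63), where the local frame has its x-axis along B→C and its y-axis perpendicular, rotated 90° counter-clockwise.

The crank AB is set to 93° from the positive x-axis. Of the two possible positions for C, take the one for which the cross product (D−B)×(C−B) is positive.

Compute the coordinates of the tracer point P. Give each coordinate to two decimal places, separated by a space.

2.88 -0.49

A=(0,0), D=(7.00,0)
B = A + 1.00·(cos93°, sin93°) = (-0.0523, 0.9986)
|BD| = 7.1227
circle(B,6.00) ∩ circle(D,4.00): a=4.9653, h=3.3683
  candidates: C₊=(5.3362,3.6375) cross=23.992; C₋=(4.3917,-3.0326) cross=-23.992
  mode + wants cross > 0 → take C=(5.3362,3.6375) (cross=23.992)
ex = (C−B)/|BC| = (0.8981,0.4398); ey = (-0.4398,0.8981)
P = B + 1.98·ex + -2.63·ey = (2.8826,-0.4925)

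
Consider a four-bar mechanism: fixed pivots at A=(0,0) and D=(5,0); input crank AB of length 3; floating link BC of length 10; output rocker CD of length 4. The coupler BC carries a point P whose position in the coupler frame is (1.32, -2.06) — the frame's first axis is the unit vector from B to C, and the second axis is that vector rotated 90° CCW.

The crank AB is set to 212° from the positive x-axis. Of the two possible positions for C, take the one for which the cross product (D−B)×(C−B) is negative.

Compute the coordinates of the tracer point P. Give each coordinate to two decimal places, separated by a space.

-1.59 -3.84

A=(0,0), D=(5.00,0)
B = A + 3.00·(cos212°, sin212°) = (-2.5441, -1.5898)
|BD| = 7.7098
circle(B,10.00) ∩ circle(D,4.00): a=9.3025, h=3.6692
  candidates: C₊=(5.8019,3.9188) cross=28.289; C₋=(7.3150,-3.2620) cross=-28.289
  mode - wants cross < 0 → take C=(7.3150,-3.2620) (cross=-28.289)
ex = (C−B)/|BC| = (0.9859,-0.1672); ey = (0.1672,0.9859)
P = B + 1.32·ex + -2.06·ey = (-1.5872,-3.8415)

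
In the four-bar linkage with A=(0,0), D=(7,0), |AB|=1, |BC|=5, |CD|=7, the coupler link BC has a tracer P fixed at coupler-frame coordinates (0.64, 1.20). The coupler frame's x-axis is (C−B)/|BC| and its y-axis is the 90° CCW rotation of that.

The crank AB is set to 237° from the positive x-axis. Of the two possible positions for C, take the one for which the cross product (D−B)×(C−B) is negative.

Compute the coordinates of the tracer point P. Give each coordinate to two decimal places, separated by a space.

0.81 -0.73

A=(0,0), D=(7.00,0)
B = A + 1.00·(cos237°, sin237°) = (-0.5446, -0.8387)
|BD| = 7.5911
circle(B,5.00) ∩ circle(D,7.00): a=2.2148, h=4.4827
  candidates: C₊=(1.1613,3.8613) cross=34.029; C₋=(2.1518,-5.0493) cross=-34.029
  mode - wants cross < 0 → take C=(2.1518,-5.0493) (cross=-34.029)
ex = (C−B)/|BC| = (0.5393,-0.8421); ey = (0.8421,0.5393)
P = B + 0.64·ex + 1.20·ey = (0.8111,-0.7305)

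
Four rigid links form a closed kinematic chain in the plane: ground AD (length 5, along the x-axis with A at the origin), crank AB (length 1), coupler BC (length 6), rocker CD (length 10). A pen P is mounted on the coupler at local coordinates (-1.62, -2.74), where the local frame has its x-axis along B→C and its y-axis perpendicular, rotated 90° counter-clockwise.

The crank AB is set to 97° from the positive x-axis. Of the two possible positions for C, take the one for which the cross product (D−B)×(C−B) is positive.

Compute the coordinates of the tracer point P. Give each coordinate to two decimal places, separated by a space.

A=(0,0), D=(5.00,0)
B = A + 1.00·(cos97°, sin97°) = (-0.1219, 0.9925)
|BD| = 5.2172
circle(B,6.00) ∩ circle(D,10.00): a=-3.5250, h=4.8553
  candidates: C₊=(-2.6588,6.4298) cross=25.331; C₋=(-4.5062,-3.1035) cross=-25.331
  mode + wants cross > 0 → take C=(-2.6588,6.4298) (cross=25.331)
ex = (C−B)/|BC| = (-0.4228,0.9062); ey = (-0.9062,-0.4228)
P = B + -1.62·ex + -2.74·ey = (3.0461,0.6830)

3.05 0.68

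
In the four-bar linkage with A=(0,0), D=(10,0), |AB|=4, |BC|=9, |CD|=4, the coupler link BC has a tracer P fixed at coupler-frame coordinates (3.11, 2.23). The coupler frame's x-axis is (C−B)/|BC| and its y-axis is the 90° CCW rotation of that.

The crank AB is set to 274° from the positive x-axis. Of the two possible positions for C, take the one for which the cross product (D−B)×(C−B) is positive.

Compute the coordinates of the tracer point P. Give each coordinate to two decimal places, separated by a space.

A=(0,0), D=(10.00,0)
B = A + 4.00·(cos274°, sin274°) = (0.2790, -3.9903)
|BD| = 10.5081
circle(B,9.00) ∩ circle(D,4.00): a=8.3469, h=3.3659
  candidates: C₊=(6.7226,2.2931) cross=35.369; C₋=(9.2789,-3.9345) cross=-35.369
  mode + wants cross > 0 → take C=(6.7226,2.2931) (cross=35.369)
ex = (C−B)/|BC| = (0.7159,0.6982); ey = (-0.6982,0.7159)
P = B + 3.11·ex + 2.23·ey = (0.9487,-0.2224)

0.95 -0.22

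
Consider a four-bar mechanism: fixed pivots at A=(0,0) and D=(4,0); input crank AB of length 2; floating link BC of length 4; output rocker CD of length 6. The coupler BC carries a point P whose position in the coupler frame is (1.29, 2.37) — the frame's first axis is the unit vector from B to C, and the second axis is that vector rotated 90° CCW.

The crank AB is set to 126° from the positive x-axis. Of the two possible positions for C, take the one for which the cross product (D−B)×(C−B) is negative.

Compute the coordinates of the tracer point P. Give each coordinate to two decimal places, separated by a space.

1.08 0.13

A=(0,0), D=(4.00,0)
B = A + 2.00·(cos126°, sin126°) = (-1.1756, 1.6180)
|BD| = 5.4226
circle(B,4.00) ∩ circle(D,6.00): a=0.8672, h=3.9049
  candidates: C₊=(0.8173,5.0863) cross=21.175; C₋=(-1.5131,-2.3677) cross=-21.175
  mode - wants cross < 0 → take C=(-1.5131,-2.3677) (cross=-21.175)
ex = (C−B)/|BC| = (-0.0844,-0.9964); ey = (0.9964,-0.0844)
P = B + 1.29·ex + 2.37·ey = (1.0771,0.1327)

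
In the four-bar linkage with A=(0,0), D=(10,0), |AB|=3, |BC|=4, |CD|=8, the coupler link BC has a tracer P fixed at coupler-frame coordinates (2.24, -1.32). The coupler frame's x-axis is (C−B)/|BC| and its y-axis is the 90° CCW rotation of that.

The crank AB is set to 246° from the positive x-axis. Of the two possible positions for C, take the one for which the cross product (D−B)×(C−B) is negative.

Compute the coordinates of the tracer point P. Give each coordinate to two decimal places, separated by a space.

0.79 -4.38

A=(0,0), D=(10.00,0)
B = A + 3.00·(cos246°, sin246°) = (-1.2202, -2.7406)
|BD| = 11.5501
circle(B,4.00) ∩ circle(D,8.00): a=3.6971, h=1.5268
  candidates: C₊=(2.0090,-0.3801) cross=17.635; C₋=(2.7336,-3.3466) cross=-17.635
  mode - wants cross < 0 → take C=(2.7336,-3.3466) (cross=-17.635)
ex = (C−B)/|BC| = (0.9885,-0.1515); ey = (0.1515,0.9885)
P = B + 2.24·ex + -1.32·ey = (0.7940,-4.3847)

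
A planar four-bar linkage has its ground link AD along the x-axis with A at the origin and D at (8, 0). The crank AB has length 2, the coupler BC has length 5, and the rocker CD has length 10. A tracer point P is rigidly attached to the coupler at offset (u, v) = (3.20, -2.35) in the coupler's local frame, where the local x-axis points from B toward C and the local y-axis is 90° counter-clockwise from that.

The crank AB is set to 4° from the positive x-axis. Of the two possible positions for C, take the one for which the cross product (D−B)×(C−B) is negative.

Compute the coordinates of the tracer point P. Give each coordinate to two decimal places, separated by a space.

-1.89 -0.68

A=(0,0), D=(8.00,0)
B = A + 2.00·(cos4°, sin4°) = (1.9951, 0.1395)
|BD| = 6.0065
circle(B,5.00) ∩ circle(D,10.00): a=-3.2400, h=3.8082
  candidates: C₊=(-1.1555,4.0219) cross=22.874; C₋=(-1.3324,-3.5924) cross=-22.874
  mode - wants cross < 0 → take C=(-1.3324,-3.5924) (cross=-22.874)
ex = (C−B)/|BC| = (-0.6655,-0.7464); ey = (0.7464,-0.6655)
P = B + 3.20·ex + -2.35·ey = (-1.8885,-0.6850)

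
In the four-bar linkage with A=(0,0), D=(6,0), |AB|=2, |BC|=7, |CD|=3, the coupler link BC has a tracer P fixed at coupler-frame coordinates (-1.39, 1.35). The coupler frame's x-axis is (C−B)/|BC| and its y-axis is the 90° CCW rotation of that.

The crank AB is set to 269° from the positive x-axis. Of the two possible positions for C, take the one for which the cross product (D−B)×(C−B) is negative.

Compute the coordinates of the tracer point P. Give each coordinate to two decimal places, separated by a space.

A=(0,0), D=(6.00,0)
B = A + 2.00·(cos269°, sin269°) = (-0.0349, -1.9997)
|BD| = 6.3576
circle(B,7.00) ∩ circle(D,3.00): a=6.3246, h=2.9998
  candidates: C₊=(5.0252,2.8372) cross=19.072; C₋=(6.9123,-2.8579) cross=-19.072
  mode - wants cross < 0 → take C=(6.9123,-2.8579) (cross=-19.072)
ex = (C−B)/|BC| = (0.9925,-0.1226); ey = (0.1226,0.9925)
P = B + -1.39·ex + 1.35·ey = (-1.2489,-0.4895)

-1.25 -0.49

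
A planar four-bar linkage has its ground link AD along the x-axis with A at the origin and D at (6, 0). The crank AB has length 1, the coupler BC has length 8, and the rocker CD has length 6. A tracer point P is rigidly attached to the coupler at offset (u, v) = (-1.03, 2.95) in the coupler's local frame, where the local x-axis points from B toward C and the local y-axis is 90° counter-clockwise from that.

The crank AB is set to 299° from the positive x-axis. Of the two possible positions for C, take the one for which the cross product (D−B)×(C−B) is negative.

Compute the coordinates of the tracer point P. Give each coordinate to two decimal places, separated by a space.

A=(0,0), D=(6.00,0)
B = A + 1.00·(cos299°, sin299°) = (0.4848, -0.8746)
|BD| = 5.5841
circle(B,8.00) ∩ circle(D,6.00): a=5.2992, h=5.9932
  candidates: C₊=(4.7799,5.8746) cross=33.467; C₋=(6.6573,-5.9639) cross=-33.467
  mode - wants cross < 0 → take C=(6.6573,-5.9639) (cross=-33.467)
ex = (C−B)/|BC| = (0.7716,-0.6362); ey = (0.6362,0.7716)
P = B + -1.03·ex + 2.95·ey = (1.5668,2.0567)

1.57 2.06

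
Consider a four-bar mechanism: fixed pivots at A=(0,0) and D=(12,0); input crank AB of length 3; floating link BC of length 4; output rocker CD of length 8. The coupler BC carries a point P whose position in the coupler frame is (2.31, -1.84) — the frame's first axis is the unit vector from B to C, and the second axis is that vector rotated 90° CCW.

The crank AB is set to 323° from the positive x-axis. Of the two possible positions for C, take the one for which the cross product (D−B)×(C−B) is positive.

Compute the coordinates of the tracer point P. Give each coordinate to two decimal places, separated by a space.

5.08 -0.57

A=(0,0), D=(12.00,0)
B = A + 3.00·(cos323°, sin323°) = (2.3959, -1.8054)
|BD| = 9.7723
circle(B,4.00) ∩ circle(D,8.00): a=2.4302, h=3.1771
  candidates: C₊=(4.1973,1.7659) cross=31.048; C₋=(5.3713,-4.4789) cross=-31.048
  mode + wants cross > 0 → take C=(4.1973,1.7659) (cross=31.048)
ex = (C−B)/|BC| = (0.4504,0.8928); ey = (-0.8928,0.4504)
P = B + 2.31·ex + -1.84·ey = (5.0791,-0.5716)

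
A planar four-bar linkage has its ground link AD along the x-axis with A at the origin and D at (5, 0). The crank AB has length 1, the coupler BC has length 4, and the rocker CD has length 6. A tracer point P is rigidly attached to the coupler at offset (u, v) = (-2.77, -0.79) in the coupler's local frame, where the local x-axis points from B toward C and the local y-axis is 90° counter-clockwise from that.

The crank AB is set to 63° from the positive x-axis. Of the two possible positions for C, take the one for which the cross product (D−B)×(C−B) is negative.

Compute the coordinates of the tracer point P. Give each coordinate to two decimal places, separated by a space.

0.10 3.75

A=(0,0), D=(5.00,0)
B = A + 1.00·(cos63°, sin63°) = (0.4540, 0.8910)
|BD| = 4.6325
circle(B,4.00) ∩ circle(D,6.00): a=0.1576, h=3.9969
  candidates: C₊=(1.3774,4.7830) cross=18.516; C₋=(-0.1601,-3.0616) cross=-18.516
  mode - wants cross < 0 → take C=(-0.1601,-3.0616) (cross=-18.516)
ex = (C−B)/|BC| = (-0.1535,-0.9881); ey = (0.9881,-0.1535)
P = B + -2.77·ex + -0.79·ey = (0.0986,3.7495)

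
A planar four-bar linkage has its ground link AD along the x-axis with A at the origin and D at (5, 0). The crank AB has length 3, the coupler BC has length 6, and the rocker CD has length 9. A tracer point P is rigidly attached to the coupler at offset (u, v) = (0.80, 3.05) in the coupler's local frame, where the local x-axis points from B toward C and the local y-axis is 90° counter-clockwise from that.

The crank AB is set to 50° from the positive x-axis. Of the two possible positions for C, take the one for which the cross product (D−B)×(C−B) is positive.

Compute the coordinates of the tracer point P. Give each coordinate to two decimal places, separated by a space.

A=(0,0), D=(5.00,0)
B = A + 3.00·(cos50°, sin50°) = (1.9284, 2.2981)
|BD| = 3.8362
circle(B,6.00) ∩ circle(D,9.00): a=-3.9471, h=4.5189
  candidates: C₊=(1.4750,8.2810) cross=17.335; C₋=(-3.9392,1.0444) cross=-17.335
  mode + wants cross > 0 → take C=(1.4750,8.2810) (cross=17.335)
ex = (C−B)/|BC| = (-0.0756,0.9971); ey = (-0.9971,-0.0756)
P = B + 0.80·ex + 3.05·ey = (-1.1734,2.8654)

-1.17 2.87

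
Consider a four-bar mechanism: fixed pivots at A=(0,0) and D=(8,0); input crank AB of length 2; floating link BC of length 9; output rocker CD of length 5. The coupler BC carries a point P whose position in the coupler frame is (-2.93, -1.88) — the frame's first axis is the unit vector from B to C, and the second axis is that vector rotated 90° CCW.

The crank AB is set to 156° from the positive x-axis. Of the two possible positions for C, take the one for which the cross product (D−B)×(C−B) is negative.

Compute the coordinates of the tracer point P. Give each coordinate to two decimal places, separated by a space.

-5.31 0.96

A=(0,0), D=(8.00,0)
B = A + 2.00·(cos156°, sin156°) = (-1.8271, 0.8135)
|BD| = 9.8607
circle(B,9.00) ∩ circle(D,5.00): a=7.7699, h=4.5419
  candidates: C₊=(6.2910,4.6989) cross=44.786; C₋=(5.5416,-4.3539) cross=-44.786
  mode - wants cross < 0 → take C=(5.5416,-4.3539) (cross=-44.786)
ex = (C−B)/|BC| = (0.8187,-0.5742); ey = (0.5742,0.8187)
P = B + -2.93·ex + -1.88·ey = (-5.3054,0.9565)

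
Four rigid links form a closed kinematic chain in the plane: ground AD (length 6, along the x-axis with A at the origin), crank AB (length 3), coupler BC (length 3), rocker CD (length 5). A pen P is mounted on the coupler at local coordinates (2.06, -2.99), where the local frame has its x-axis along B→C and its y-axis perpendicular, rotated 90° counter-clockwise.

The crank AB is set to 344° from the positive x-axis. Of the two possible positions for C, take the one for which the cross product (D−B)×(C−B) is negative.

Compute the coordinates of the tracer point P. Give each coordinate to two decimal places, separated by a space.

-0.18 -2.78

A=(0,0), D=(6.00,0)
B = A + 3.00·(cos344°, sin344°) = (2.8838, -0.8269)
|BD| = 3.2241
circle(B,3.00) ∩ circle(D,5.00): a=-0.8693, h=2.8713
  candidates: C₊=(1.3071,1.7254) cross=9.257; C₋=(2.7800,-3.8251) cross=-9.257
  mode - wants cross < 0 → take C=(2.7800,-3.8251) (cross=-9.257)
ex = (C−B)/|BC| = (-0.0346,-0.9994); ey = (0.9994,-0.0346)
P = B + 2.06·ex + -2.99·ey = (-0.1757,-2.7822)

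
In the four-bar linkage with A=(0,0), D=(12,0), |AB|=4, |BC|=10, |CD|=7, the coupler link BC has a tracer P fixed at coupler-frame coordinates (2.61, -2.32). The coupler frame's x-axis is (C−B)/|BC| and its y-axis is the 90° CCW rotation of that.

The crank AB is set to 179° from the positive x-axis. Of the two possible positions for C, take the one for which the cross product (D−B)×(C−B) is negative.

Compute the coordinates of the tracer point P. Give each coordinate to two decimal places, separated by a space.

A=(0,0), D=(12.00,0)
B = A + 4.00·(cos179°, sin179°) = (-3.9994, 0.0698)
|BD| = 15.9995
circle(B,10.00) ∩ circle(D,7.00): a=9.5936, h=2.8220
  candidates: C₊=(5.6064,2.8499) cross=45.150; C₋=(5.5818,-2.7940) cross=-45.150
  mode - wants cross < 0 → take C=(5.5818,-2.7940) (cross=-45.150)
ex = (C−B)/|BC| = (0.9581,-0.2864); ey = (0.2864,0.9581)
P = B + 2.61·ex + -2.32·ey = (-2.1631,-2.9005)

-2.16 -2.90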